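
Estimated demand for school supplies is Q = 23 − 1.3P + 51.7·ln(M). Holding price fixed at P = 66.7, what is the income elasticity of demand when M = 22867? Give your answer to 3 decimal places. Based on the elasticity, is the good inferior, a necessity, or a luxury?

At P = 66.7, M = 22867: Q = 455.226.
Holding P constant, ∂Q/∂M = 51.7/M = 0.0022609.
η_M = (∂Q/∂M)·(M/Q) = 0.0022609 × (22867/455.226) = 0.114.
Since 0 < η < 1, this is a necessity.

0.114 (necessity)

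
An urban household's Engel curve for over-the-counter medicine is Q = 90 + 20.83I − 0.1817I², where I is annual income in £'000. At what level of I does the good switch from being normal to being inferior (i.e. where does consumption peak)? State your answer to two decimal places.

dQ/dI = 20.83 − 0.3634I.
The good is inferior where dQ/dI < 0. Setting dQ/dI = 0 gives I = 20.83 / 0.3634 = 57.32.

57.32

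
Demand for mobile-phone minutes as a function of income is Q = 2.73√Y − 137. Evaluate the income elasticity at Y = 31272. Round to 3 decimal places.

At Y = 31272: Q = 345.770.
dQ/dY = 2.73/(2√Y) = 0.00771889 at this income.
η = (dQ/dY)·(Y/Q) = 0.00771889 × (31272/345.770) = 0.698.

0.698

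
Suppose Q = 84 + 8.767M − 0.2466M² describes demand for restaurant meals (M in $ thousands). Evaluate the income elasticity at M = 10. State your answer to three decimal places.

0.261

At M = 10: Q = 147.0100.
dQ/dM = 8.767 − 0.4932M = 3.83500.
η = (dQ/dM)·(M/Q) = 3.83500 × (10/147.0100) = 0.261.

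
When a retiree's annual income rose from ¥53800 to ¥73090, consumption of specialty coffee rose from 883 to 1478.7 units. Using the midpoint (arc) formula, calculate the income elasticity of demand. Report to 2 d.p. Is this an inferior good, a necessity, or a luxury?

1.66 (luxury)

ΔQ = 1478.7 − 883 = 595.7; midpoint Q̄ = (883 + 1478.7)/2 = 1180.85.
ΔI = 73090 − 53800 = 19290; midpoint Ī = (53800 + 73090)/2 = 63445.
η = (ΔQ/Q̄) ÷ (ΔI/Ī) = (595.7/1180.85) ÷ (19290/63445) = 1.66.
η > 1 ⇒ luxury.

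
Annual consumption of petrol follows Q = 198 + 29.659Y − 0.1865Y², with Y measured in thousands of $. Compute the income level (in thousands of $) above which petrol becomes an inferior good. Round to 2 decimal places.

79.51

dQ/dY = 29.659 − 0.373Y.
The good is inferior where dQ/dY < 0. Setting dQ/dY = 0 gives Y = 29.659 / 0.373 = 79.51.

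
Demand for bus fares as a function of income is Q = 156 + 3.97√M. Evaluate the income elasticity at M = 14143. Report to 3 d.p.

At M = 14143: Q = 628.130.
dQ/dM = 3.97/(2√M) = 0.0166913 at this income.
η = (dQ/dM)·(M/Q) = 0.0166913 × (14143/628.130) = 0.376.

0.376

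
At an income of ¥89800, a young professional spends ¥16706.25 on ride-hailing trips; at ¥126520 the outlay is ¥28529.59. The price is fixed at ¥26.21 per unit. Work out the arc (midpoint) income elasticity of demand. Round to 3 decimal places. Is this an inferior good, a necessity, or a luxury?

With a constant price, Q₁ = 16706.25/26.21 = 637.400 and Q₂ = 28529.59/26.21 = 1088.500 (equivalently, work directly with expenditure since P cancels).
Midpoint %ΔQ = (28529.59 − 16706.25)/22617.92 = 0.52274; midpoint %ΔI = (126520 − 89800)/108160 = 0.33950.
η = 0.52274 / 0.33950 = 1.540.
η > 1 ⇒ luxury.

1.540 (luxury)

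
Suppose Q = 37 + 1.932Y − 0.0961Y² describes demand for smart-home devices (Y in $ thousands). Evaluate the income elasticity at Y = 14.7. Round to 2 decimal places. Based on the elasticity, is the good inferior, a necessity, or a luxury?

-0.29 (inferior good)

At Y = 14.7: Q = 44.6342.
dQ/dY = 1.932 − 0.1922Y = -0.89334.
η = (dQ/dY)·(Y/Q) = -0.89334 × (14.7/44.6342) = -0.29.
η < 0 ⇒ inferior good.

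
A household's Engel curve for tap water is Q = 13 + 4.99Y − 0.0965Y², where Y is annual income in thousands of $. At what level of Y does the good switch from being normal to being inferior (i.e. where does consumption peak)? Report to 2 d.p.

25.85

dQ/dY = 4.99 − 0.193Y.
The good is inferior where dQ/dY < 0. Setting dQ/dY = 0 gives Y = 4.99 / 0.193 = 25.85.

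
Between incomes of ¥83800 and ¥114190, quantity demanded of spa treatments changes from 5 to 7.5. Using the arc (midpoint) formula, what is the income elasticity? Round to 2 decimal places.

ΔQ = 7.5 − 5 = 2.5; midpoint Q̄ = (5 + 7.5)/2 = 6.25.
ΔI = 114190 − 83800 = 30390; midpoint Ī = (83800 + 114190)/2 = 98995.
η = (ΔQ/Q̄) ÷ (ΔI/Ī) = (2.5/6.25) ÷ (30390/98995) = 1.30.

1.30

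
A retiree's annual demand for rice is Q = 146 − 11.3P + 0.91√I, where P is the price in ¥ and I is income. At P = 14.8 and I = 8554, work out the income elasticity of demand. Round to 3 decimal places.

At P = 14.8, I = 8554: Q = 62.924.
Holding P constant, ∂Q/∂I = 0.91/(2√I) = 0.00491957.
η_I = (∂Q/∂I)·(I/Q) = 0.00491957 × (8554/62.924) = 0.669.

0.669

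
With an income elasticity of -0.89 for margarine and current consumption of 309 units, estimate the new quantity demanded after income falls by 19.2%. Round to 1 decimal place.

%ΔQ ≈ η × %ΔI = -0.89 × (-19.2%) = 17.088%.
New Q ≈ 309 × (1 + 0.17088) = 361.8.

361.8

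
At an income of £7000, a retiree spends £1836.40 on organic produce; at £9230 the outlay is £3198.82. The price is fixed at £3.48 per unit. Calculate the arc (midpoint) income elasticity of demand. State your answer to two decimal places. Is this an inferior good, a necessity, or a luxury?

1.97 (luxury)

With a constant price, Q₁ = 1836.40/3.48 = 527.701 and Q₂ = 3198.82/3.48 = 919.201 (equivalently, work directly with expenditure since P cancels).
Midpoint %ΔQ = (3198.82 − 1836.40)/2517.61 = 0.54116; midpoint %ΔI = (9230 − 7000)/8115 = 0.27480.
η = 0.54116 / 0.27480 = 1.97.
η > 1 ⇒ luxury.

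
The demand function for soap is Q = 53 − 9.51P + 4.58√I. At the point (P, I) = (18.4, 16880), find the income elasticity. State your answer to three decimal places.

At P = 18.4, I = 16880: Q = 473.064.
Holding P constant, ∂Q/∂I = 4.58/(2√I) = 0.0176258.
η_I = (∂Q/∂I)·(I/Q) = 0.0176258 × (16880/473.064) = 0.629.

0.629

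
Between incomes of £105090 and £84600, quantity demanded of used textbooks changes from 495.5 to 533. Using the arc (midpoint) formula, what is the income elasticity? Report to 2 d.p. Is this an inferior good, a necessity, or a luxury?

-0.34 (inferior good)

ΔQ = 533 − 495.5 = 37.5; midpoint Q̄ = (495.5 + 533)/2 = 514.25.
ΔI = 84600 − 105090 = -20490; midpoint Ī = (105090 + 84600)/2 = 94845.
η = (ΔQ/Q̄) ÷ (ΔI/Ī) = (37.5/514.25) ÷ (-20490/94845) = -0.34.
η < 0 ⇒ inferior good.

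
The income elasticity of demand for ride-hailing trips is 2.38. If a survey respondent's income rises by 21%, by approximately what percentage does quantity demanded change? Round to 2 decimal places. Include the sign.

49.98%

%ΔQ ≈ η × %ΔI = 2.38 × 21% = 49.98%.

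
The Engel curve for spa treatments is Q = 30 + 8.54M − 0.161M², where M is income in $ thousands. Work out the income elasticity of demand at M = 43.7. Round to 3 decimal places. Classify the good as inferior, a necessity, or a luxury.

At M = 43.7: Q = 95.7379.
dQ/dM = 8.54 − 0.322M = -5.53140.
η = (dQ/dM)·(M/Q) = -5.53140 × (43.7/95.7379) = -2.525.
η < 0 ⇒ inferior good.

-2.525 (inferior good)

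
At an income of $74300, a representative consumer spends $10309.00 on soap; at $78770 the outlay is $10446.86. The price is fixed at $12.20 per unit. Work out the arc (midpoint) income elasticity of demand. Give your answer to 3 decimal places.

0.227

With a constant price, Q₁ = 10309.00/12.20 = 845.000 and Q₂ = 10446.86/12.20 = 856.300 (equivalently, work directly with expenditure since P cancels).
Midpoint %ΔQ = (10446.86 − 10309.00)/10377.93 = 0.01328; midpoint %ΔI = (78770 − 74300)/76535 = 0.05840.
η = 0.01328 / 0.05840 = 0.227.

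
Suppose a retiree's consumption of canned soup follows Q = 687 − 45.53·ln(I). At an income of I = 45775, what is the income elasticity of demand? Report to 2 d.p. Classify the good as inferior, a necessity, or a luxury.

-0.23 (inferior good)

At I = 45775: Q = 198.395.
dQ/dI = -45.53/I = -0.000994648 at this income.
η = (dQ/dI)·(I/Q) = -0.000994648 × (45775/198.395) = -0.23.
Since η < 0, the good is an inferior good.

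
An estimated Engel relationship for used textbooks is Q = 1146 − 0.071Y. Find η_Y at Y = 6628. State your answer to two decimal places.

-0.70

At Y = 6628: Q = 675.412.
dQ/dY = −0.071.
η = (dQ/dY)·(Y/Q) = -0.071 × (6628/675.412) = -0.70.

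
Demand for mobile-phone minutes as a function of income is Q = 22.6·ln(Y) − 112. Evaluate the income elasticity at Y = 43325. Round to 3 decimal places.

0.175

At Y = 43325: Q = 129.289.
dQ/dY = 22.6/Y = 0.000521639 at this income.
η = (dQ/dY)·(Y/Q) = 0.000521639 × (43325/129.289) = 0.175.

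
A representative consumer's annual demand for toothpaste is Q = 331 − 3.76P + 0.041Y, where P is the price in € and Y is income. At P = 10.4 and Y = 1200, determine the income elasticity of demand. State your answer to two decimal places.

At P = 10.4, Y = 1200: Q = 341.096.
Holding P constant, ∂Q/∂Y = 0.041.
η_Y = (∂Q/∂Y)·(Y/Q) = 0.041 × (1200/341.096) = 0.14.

0.14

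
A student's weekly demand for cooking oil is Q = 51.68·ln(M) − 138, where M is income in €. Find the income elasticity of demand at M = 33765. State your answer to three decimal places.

0.129

At M = 33765: Q = 400.877.
dQ/dM = 51.68/M = 0.00153058 at this income.
η = (dQ/dM)·(M/Q) = 0.00153058 × (33765/400.877) = 0.129.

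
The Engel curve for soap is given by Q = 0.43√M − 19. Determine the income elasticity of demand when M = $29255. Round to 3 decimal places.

0.674

At M = 29255: Q = 54.548.
dQ/dM = 0.43/(2√M) = 0.00125701 at this income.
η = (dQ/dM)·(M/Q) = 0.00125701 × (29255/54.548) = 0.674.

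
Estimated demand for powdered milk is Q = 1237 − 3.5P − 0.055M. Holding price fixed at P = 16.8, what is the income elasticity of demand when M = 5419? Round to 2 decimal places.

-0.34

At P = 16.8, M = 5419: Q = 880.155.
Holding P constant, ∂Q/∂M = −0.055.
η_M = (∂Q/∂M)·(M/Q) = -0.055 × (5419/880.155) = -0.34.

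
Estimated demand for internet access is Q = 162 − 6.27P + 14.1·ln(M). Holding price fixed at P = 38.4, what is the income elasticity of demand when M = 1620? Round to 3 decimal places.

0.554

At P = 38.4, M = 1620: Q = 25.434.
Holding P constant, ∂Q/∂M = 14.1/M = 0.0087037.
η_M = (∂Q/∂M)·(M/Q) = 0.0087037 × (1620/25.434) = 0.554.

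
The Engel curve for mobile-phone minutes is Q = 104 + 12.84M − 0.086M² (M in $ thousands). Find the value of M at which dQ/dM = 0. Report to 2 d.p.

74.65

dQ/dM = 12.84 − 0.172M.
The good is inferior where dQ/dM < 0. Setting dQ/dM = 0 gives M = 12.84 / 0.172 = 74.65.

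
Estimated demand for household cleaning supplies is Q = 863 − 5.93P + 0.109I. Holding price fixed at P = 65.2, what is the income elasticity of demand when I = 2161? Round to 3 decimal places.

0.331

At P = 65.2, I = 2161: Q = 711.913.
Holding P constant, ∂Q/∂I = 0.109.
η_I = (∂Q/∂I)·(I/Q) = 0.109 × (2161/711.913) = 0.331.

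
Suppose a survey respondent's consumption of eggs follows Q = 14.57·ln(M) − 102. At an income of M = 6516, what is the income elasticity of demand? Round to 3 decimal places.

0.561

At M = 6516: Q = 25.954.
dQ/dM = 14.57/M = 0.00223603 at this income.
η = (dQ/dM)·(M/Q) = 0.00223603 × (6516/25.954) = 0.561.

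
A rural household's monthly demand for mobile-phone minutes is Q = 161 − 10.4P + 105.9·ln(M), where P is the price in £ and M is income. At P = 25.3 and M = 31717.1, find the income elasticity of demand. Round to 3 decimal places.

0.106

At P = 25.3, M = 31717.1: Q = 995.492.
Holding P constant, ∂Q/∂M = 105.9/M = 0.00333889.
η_M = (∂Q/∂M)·(M/Q) = 0.00333889 × (31717.1/995.492) = 0.106.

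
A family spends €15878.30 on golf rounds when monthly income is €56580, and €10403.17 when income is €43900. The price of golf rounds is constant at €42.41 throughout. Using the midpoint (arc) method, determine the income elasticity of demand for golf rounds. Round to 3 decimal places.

With a constant price, Q₁ = 15878.30/42.41 = 374.400 and Q₂ = 10403.17/42.41 = 245.300 (equivalently, work directly with expenditure since P cancels).
Midpoint %ΔQ = (10403.17 − 15878.30)/13140.74 = -0.41665; midpoint %ΔI = (43900 − 56580)/50240 = -0.25239.
η = -0.41665 / -0.25239 = 1.651.

1.651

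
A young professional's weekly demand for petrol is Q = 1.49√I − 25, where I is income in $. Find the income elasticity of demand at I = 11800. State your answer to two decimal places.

At I = 11800: Q = 136.855.
dQ/dI = 1.49/(2√I) = 0.00685828 at this income.
η = (dQ/dI)·(I/Q) = 0.00685828 × (11800/136.855) = 0.59.

0.59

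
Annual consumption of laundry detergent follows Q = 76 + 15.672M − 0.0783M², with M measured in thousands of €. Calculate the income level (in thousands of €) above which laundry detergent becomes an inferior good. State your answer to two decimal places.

100.08

dQ/dM = 15.672 − 0.1566M.
The good is inferior where dQ/dM < 0. Setting dQ/dM = 0 gives M = 15.672 / 0.1566 = 100.08.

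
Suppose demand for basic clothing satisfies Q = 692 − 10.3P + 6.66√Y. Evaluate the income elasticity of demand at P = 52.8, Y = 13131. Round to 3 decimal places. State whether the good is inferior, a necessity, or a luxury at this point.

At P = 52.8, Y = 13131: Q = 911.333.
Holding P constant, ∂Q/∂Y = 6.66/(2√Y) = 0.02906.
η_Y = (∂Q/∂Y)·(Y/Q) = 0.02906 × (13131/911.333) = 0.419.
Since 0 < η < 1, this is a necessity.

0.419 (necessity)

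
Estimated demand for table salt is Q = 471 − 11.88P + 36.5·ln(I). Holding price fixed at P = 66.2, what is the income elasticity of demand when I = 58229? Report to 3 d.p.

At P = 66.2, I = 58229: Q = 85.027.
Holding P constant, ∂Q/∂I = 36.5/I = 0.000626835.
η_I = (∂Q/∂I)·(I/Q) = 0.000626835 × (58229/85.027) = 0.429.

0.429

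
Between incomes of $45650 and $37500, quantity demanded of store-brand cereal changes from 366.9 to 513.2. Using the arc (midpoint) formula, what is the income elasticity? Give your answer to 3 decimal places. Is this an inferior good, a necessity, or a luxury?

ΔQ = 513.2 − 366.9 = 146.3; midpoint Q̄ = (366.9 + 513.2)/2 = 440.05.
ΔI = 37500 − 45650 = -8150; midpoint Ī = (45650 + 37500)/2 = 41575.
η = (ΔQ/Q̄) ÷ (ΔI/Ī) = (146.3/440.05) ÷ (-8150/41575) = -1.696.
η < 0 ⇒ inferior good.

-1.696 (inferior good)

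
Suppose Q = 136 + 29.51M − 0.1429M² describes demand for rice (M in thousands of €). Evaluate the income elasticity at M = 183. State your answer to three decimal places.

At M = 183: Q = 750.7519.
dQ/dM = 29.51 − 0.2858M = -22.79140.
η = (dQ/dM)·(M/Q) = -22.79140 × (183/750.7519) = -5.556.

-5.556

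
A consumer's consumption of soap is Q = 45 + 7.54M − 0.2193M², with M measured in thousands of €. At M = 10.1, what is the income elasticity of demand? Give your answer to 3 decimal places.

0.318

At M = 10.1: Q = 98.7832.
dQ/dM = 7.54 − 0.4386M = 3.11014.
η = (dQ/dM)·(M/Q) = 3.11014 × (10.1/98.7832) = 0.318.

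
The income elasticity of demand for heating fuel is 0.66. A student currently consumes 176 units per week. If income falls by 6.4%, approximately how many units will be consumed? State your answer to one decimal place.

%ΔQ ≈ η × %ΔI = 0.66 × (-6.4%) = -4.224%.
New Q ≈ 176 × (1 − 0.04224) = 168.6.

168.6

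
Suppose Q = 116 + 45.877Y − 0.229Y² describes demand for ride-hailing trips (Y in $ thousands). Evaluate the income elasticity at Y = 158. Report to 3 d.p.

-2.540

At Y = 158: Q = 1647.8100.
dQ/dY = 45.877 − 0.458Y = -26.48700.
η = (dQ/dY)·(Y/Q) = -26.48700 × (158/1647.8100) = -2.540.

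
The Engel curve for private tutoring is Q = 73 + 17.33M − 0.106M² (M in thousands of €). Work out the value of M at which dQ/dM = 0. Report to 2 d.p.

dQ/dM = 17.33 − 0.212M.
The good is inferior where dQ/dM < 0. Setting dQ/dM = 0 gives M = 17.33 / 0.212 = 81.75.

81.75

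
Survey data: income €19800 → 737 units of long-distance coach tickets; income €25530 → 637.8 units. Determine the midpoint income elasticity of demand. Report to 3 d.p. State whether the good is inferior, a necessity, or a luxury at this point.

-0.571 (inferior good)

ΔQ = 637.8 − 737 = -99.2; midpoint Q̄ = (737 + 637.8)/2 = 687.4.
ΔI = 25530 − 19800 = 5730; midpoint Ī = (19800 + 25530)/2 = 22665.
η = (ΔQ/Q̄) ÷ (ΔI/Ī) = (-99.2/687.4) ÷ (5730/22665) = -0.571.
η < 0 ⇒ inferior good.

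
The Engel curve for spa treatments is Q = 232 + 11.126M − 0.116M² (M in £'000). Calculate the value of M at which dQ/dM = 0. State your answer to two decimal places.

dQ/dM = 11.126 − 0.232M.
The good is inferior where dQ/dM < 0. Setting dQ/dM = 0 gives M = 11.126 / 0.232 = 47.96.

47.96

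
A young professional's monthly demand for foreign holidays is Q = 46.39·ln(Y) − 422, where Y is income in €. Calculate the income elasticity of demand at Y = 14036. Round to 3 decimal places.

2.209

At Y = 14036: Q = 20.996.
dQ/dY = 46.39/Y = 0.00330507 at this income.
η = (dQ/dY)·(Y/Q) = 0.00330507 × (14036/20.996) = 2.209.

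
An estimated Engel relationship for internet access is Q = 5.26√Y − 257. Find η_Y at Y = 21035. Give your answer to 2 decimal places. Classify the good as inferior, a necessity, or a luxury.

At Y = 21035: Q = 505.881.
dQ/dY = 5.26/(2√Y) = 0.0181336 at this income.
η = (dQ/dY)·(Y/Q) = 0.0181336 × (21035/505.881) = 0.75.
Since 0 < η < 1, the good is a necessity.

0.75 (necessity)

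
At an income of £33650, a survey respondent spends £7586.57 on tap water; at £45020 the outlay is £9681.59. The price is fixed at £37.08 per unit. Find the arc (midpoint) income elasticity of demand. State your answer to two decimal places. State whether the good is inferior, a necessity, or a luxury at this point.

0.84 (necessity)

With a constant price, Q₁ = 7586.57/37.08 = 204.600 and Q₂ = 9681.59/37.08 = 261.100 (equivalently, work directly with expenditure since P cancels).
Midpoint %ΔQ = (9681.59 − 7586.57)/8634.08 = 0.24265; midpoint %ΔI = (45020 − 33650)/39335 = 0.28906.
η = 0.24265 / 0.28906 = 0.84.
0 < η < 1 ⇒ necessity.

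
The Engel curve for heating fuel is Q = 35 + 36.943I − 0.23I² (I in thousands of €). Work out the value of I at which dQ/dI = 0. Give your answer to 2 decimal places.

dQ/dI = 36.943 − 0.46I.
The good is inferior where dQ/dI < 0. Setting dQ/dI = 0 gives I = 36.943 / 0.46 = 80.31.

80.31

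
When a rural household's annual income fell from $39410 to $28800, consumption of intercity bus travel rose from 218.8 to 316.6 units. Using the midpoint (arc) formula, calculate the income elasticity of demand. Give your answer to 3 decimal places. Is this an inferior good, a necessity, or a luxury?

-1.174 (inferior good)

ΔQ = 316.6 − 218.8 = 97.8; midpoint Q̄ = (218.8 + 316.6)/2 = 267.7.
ΔI = 28800 − 39410 = -10610; midpoint Ī = (39410 + 28800)/2 = 34105.
η = (ΔQ/Q̄) ÷ (ΔI/Ī) = (97.8/267.7) ÷ (-10610/34105) = -1.174.
η < 0 ⇒ inferior good.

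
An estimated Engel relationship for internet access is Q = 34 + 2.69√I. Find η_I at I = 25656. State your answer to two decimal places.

0.46

At I = 25656: Q = 464.870.
dQ/dI = 2.69/(2√I) = 0.00839707 at this income.
η = (dQ/dI)·(I/Q) = 0.00839707 × (25656/464.870) = 0.46.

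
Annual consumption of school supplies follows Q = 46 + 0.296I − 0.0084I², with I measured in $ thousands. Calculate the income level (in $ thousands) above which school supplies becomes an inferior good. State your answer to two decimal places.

17.62

dQ/dI = 0.296 − 0.0168I.
The good is inferior where dQ/dI < 0. Setting dQ/dI = 0 gives I = 0.296 / 0.0168 = 17.62.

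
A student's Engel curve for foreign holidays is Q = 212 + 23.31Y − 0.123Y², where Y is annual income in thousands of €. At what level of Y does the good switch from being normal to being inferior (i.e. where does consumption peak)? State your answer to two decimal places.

94.76

dQ/dY = 23.31 − 0.246Y.
The good is inferior where dQ/dY < 0. Setting dQ/dY = 0 gives Y = 23.31 / 0.246 = 94.76.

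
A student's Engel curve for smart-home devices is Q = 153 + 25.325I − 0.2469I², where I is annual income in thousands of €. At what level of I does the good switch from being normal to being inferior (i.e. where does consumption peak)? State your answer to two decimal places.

51.29

dQ/dI = 25.325 − 0.4938I.
The good is inferior where dQ/dI < 0. Setting dQ/dI = 0 gives I = 25.325 / 0.4938 = 51.29.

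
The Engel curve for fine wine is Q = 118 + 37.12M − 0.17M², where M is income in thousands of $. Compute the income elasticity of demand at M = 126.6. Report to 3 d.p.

-0.358

At M = 126.6: Q = 2092.7068.
dQ/dM = 37.12 − 0.34M = -5.92400.
η = (dQ/dM)·(M/Q) = -5.92400 × (126.6/2092.7068) = -0.358.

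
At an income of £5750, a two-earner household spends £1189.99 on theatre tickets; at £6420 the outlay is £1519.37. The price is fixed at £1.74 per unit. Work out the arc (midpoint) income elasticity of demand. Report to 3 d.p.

With a constant price, Q₁ = 1189.99/1.74 = 683.902 and Q₂ = 1519.37/1.74 = 873.201 (equivalently, work directly with expenditure since P cancels).
Midpoint %ΔQ = (1519.37 − 1189.99)/1354.68 = 0.24314; midpoint %ΔI = (6420 − 5750)/6085 = 0.11011.
η = 0.24314 / 0.11011 = 2.208.

2.208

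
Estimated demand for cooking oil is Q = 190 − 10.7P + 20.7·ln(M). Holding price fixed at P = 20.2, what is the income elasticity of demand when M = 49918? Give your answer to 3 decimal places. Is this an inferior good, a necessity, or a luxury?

0.105 (necessity)

At P = 20.2, M = 49918: Q = 197.795.
Holding P constant, ∂Q/∂M = 20.7/M = 0.00041468.
η_M = (∂Q/∂M)·(M/Q) = 0.00041468 × (49918/197.795) = 0.105.
Since 0 < η < 1, this is a necessity.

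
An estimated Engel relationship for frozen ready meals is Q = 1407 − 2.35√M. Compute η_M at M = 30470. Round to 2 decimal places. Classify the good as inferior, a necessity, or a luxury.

-0.21 (inferior good)

At M = 30470: Q = 996.792.
dQ/dM = -2.35/(2√M) = -0.00673134 at this income.
η = (dQ/dM)·(M/Q) = -0.00673134 × (30470/996.792) = -0.21.
Since η < 0, the good is an inferior good.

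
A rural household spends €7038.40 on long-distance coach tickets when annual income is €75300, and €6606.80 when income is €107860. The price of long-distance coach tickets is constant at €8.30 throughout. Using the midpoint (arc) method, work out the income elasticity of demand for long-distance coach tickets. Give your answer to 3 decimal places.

-0.178

With a constant price, Q₁ = 7038.40/8.30 = 848.000 and Q₂ = 6606.80/8.30 = 796.000 (equivalently, work directly with expenditure since P cancels).
Midpoint %ΔQ = (6606.80 − 7038.40)/6822.60 = -0.06326; midpoint %ΔI = (107860 − 75300)/91580 = 0.35554.
η = -0.06326 / 0.35554 = -0.178.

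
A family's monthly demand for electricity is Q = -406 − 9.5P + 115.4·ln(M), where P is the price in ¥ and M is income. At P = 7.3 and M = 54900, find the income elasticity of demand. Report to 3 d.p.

0.147

At P = 7.3, M = 54900: Q = 784.041.
Holding P constant, ∂Q/∂M = 115.4/M = 0.002102.
η_M = (∂Q/∂M)·(M/Q) = 0.002102 × (54900/784.041) = 0.147.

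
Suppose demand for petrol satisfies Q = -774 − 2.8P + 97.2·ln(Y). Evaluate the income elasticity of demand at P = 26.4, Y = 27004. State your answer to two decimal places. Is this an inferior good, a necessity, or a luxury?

At P = 26.4, Y = 27004: Q = 143.884.
Holding P constant, ∂Q/∂Y = 97.2/Y = 0.00359947.
η_Y = (∂Q/∂Y)·(Y/Q) = 0.00359947 × (27004/143.884) = 0.68.
Since 0 < η < 1, this is a necessity.

0.68 (necessity)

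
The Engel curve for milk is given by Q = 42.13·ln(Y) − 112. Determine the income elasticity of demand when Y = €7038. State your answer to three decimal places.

0.161

At Y = 7038: Q = 261.233.
dQ/dY = 42.13/Y = 0.00598608 at this income.
η = (dQ/dY)·(Y/Q) = 0.00598608 × (7038/261.233) = 0.161.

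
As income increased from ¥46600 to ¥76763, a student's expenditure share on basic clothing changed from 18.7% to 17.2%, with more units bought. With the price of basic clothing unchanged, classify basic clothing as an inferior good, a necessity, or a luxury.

Quantity rises but the budget share falls as income rises, so 0 < η < 1.

necessity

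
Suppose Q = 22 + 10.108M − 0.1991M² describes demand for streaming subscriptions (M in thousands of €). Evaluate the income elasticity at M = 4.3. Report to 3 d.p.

0.584

At M = 4.3: Q = 61.7830.
dQ/dM = 10.108 − 0.3982M = 8.39574.
η = (dQ/dM)·(M/Q) = 8.39574 × (4.3/61.7830) = 0.584.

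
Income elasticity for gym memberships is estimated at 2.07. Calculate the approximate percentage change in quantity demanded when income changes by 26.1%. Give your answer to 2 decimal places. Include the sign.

%ΔQ ≈ η × %ΔI = 2.07 × 26.1% = 54.03%.

54.03%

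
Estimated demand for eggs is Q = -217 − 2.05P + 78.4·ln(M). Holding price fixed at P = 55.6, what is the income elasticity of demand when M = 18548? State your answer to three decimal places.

0.178

At P = 55.6, M = 18548: Q = 439.544.
Holding P constant, ∂Q/∂M = 78.4/M = 0.00422687.
η_M = (∂Q/∂M)·(M/Q) = 0.00422687 × (18548/439.544) = 0.178.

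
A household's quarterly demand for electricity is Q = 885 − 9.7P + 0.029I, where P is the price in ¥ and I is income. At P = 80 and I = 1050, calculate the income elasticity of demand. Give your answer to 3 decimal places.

0.218

At P = 80, I = 1050: Q = 139.450.
Holding P constant, ∂Q/∂I = 0.029.
η_I = (∂Q/∂I)·(I/Q) = 0.029 × (1050/139.450) = 0.218.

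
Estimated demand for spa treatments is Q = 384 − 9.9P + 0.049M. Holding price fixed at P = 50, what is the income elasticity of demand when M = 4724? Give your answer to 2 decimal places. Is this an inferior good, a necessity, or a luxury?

1.92 (luxury)

At P = 50, M = 4724: Q = 120.476.
Holding P constant, ∂Q/∂M = 0.049.
η_M = (∂Q/∂M)·(M/Q) = 0.049 × (4724/120.476) = 1.92.
Since η > 1, this is a luxury.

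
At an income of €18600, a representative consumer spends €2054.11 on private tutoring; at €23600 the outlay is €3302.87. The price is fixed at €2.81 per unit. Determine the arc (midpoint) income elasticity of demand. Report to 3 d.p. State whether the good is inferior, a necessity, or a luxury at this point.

1.967 (luxury)

With a constant price, Q₁ = 2054.11/2.81 = 731.000 and Q₂ = 3302.87/2.81 = 1175.399 (equivalently, work directly with expenditure since P cancels).
Midpoint %ΔQ = (3302.87 − 2054.11)/2678.49 = 0.46622; midpoint %ΔI = (23600 − 18600)/21100 = 0.23697.
η = 0.46622 / 0.23697 = 1.967.
η > 1 ⇒ luxury.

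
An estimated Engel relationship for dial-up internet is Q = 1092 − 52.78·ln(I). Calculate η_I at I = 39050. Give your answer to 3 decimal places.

At I = 39050: Q = 533.978.
dQ/dI = -52.78/I = -0.0013516 at this income.
η = (dQ/dI)·(I/Q) = -0.0013516 × (39050/533.978) = -0.099.

-0.099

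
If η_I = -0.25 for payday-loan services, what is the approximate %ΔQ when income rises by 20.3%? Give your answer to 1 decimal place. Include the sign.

-5.1%

%ΔQ ≈ η × %ΔI = -0.25 × 20.3% = -5.1%.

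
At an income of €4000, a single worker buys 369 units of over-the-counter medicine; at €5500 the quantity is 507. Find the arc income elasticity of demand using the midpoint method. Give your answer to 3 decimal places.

0.998

ΔQ = 507 − 369 = 138; midpoint Q̄ = (369 + 507)/2 = 438.
ΔI = 5500 − 4000 = 1500; midpoint Ī = (4000 + 5500)/2 = 4750.
η = (ΔQ/Q̄) ÷ (ΔI/Ī) = (138/438) ÷ (1500/4750) = 0.998.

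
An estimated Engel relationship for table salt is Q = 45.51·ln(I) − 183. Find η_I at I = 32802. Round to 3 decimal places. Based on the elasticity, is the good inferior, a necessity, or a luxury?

0.157 (necessity)

At I = 32802: Q = 290.224.
dQ/dI = 45.51/I = 0.00138742 at this income.
η = (dQ/dI)·(I/Q) = 0.00138742 × (32802/290.224) = 0.157.
Since 0 < η < 1, the good is a necessity.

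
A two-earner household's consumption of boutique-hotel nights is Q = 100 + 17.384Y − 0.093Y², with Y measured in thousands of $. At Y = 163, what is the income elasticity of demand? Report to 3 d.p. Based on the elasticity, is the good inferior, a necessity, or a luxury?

-4.557 (inferior good)

At Y = 163: Q = 462.6750.
dQ/dY = 17.384 − 0.186Y = -12.93400.
η = (dQ/dY)·(Y/Q) = -12.93400 × (163/462.6750) = -4.557.
η < 0 ⇒ inferior good.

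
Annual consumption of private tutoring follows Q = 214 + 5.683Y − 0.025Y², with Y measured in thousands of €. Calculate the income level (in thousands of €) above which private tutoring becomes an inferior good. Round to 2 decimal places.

113.66

dQ/dY = 5.683 − 0.05Y.
The good is inferior where dQ/dY < 0. Setting dQ/dY = 0 gives Y = 5.683 / 0.05 = 113.66.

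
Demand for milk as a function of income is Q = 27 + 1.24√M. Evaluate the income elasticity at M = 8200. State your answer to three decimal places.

0.403

At M = 8200: Q = 139.287.
dQ/dM = 1.24/(2√M) = 0.00684675 at this income.
η = (dQ/dM)·(M/Q) = 0.00684675 × (8200/139.287) = 0.403.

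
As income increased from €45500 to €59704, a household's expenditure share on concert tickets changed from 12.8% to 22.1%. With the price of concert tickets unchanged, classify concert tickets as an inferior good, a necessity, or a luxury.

luxury

The budget share rises as income rises, so η > 1.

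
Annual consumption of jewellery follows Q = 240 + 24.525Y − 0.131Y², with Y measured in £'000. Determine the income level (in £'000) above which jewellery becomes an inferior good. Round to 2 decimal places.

93.61

dQ/dY = 24.525 − 0.262Y.
The good is inferior where dQ/dY < 0. Setting dQ/dY = 0 gives Y = 24.525 / 0.262 = 93.61.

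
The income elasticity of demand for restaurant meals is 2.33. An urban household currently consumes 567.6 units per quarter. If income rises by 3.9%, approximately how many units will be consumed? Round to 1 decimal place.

619.2

%ΔQ ≈ η × %ΔI = 2.33 × 3.9% = 9.087%.
New Q ≈ 567.6 × (1 + 0.09087) = 619.2.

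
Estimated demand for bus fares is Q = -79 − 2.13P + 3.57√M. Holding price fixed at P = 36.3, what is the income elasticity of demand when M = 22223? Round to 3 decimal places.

0.708

At P = 36.3, M = 22223: Q = 375.874.
Holding P constant, ∂Q/∂M = 3.57/(2√M) = 0.0119739.
η_M = (∂Q/∂M)·(M/Q) = 0.0119739 × (22223/375.874) = 0.708.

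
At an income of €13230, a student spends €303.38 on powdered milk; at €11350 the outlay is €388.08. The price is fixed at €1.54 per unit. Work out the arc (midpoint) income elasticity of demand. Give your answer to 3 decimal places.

-1.602

With a constant price, Q₁ = 303.38/1.54 = 197.000 and Q₂ = 388.08/1.54 = 252.000 (equivalently, work directly with expenditure since P cancels).
Midpoint %ΔQ = (388.08 − 303.38)/345.73 = 0.24499; midpoint %ΔI = (11350 − 13230)/12290 = -0.15297.
η = 0.24499 / -0.15297 = -1.602.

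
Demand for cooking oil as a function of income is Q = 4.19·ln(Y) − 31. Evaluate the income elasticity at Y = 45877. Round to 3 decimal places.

At Y = 45877: Q = 13.974.
dQ/dY = 4.19/Y = 0.0000913312 at this income.
η = (dQ/dY)·(Y/Q) = 0.0000913312 × (45877/13.974) = 0.300.

0.300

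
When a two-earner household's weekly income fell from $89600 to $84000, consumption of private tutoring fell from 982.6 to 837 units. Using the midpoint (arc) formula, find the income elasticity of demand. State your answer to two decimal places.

ΔQ = 837 − 982.6 = -145.6; midpoint Q̄ = (982.6 + 837)/2 = 909.8.
ΔI = 84000 − 89600 = -5600; midpoint Ī = (89600 + 84000)/2 = 86800.
η = (ΔQ/Q̄) ÷ (ΔI/Ī) = (-145.6/909.8) ÷ (-5600/86800) = 2.48.

2.48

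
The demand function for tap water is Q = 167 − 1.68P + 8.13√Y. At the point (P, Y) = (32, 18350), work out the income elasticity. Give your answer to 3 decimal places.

At P = 32, Y = 18350: Q = 1214.547.
Holding P constant, ∂Q/∂Y = 8.13/(2√Y) = 0.0300084.
η_Y = (∂Q/∂Y)·(Y/Q) = 0.0300084 × (18350/1214.547) = 0.453.

0.453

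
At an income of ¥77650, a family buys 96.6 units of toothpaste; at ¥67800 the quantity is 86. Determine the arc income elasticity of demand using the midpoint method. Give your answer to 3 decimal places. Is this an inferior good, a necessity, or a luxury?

ΔQ = 86 − 96.6 = -10.6; midpoint Q̄ = (96.6 + 86)/2 = 91.3.
ΔI = 67800 − 77650 = -9850; midpoint Ī = (77650 + 67800)/2 = 72725.
η = (ΔQ/Q̄) ÷ (ΔI/Ī) = (-10.6/91.3) ÷ (-9850/72725) = 0.857.
0 < η < 1 ⇒ necessity.

0.857 (necessity)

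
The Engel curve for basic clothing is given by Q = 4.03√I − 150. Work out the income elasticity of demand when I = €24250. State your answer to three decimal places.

0.657

At I = 24250: Q = 477.568.
dQ/dI = 4.03/(2√I) = 0.0129396 at this income.
η = (dQ/dI)·(I/Q) = 0.0129396 × (24250/477.568) = 0.657.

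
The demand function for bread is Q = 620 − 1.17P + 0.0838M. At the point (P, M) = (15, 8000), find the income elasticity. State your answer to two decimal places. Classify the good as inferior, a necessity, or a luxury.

0.53 (necessity)

At P = 15, M = 8000: Q = 1272.850.
Holding P constant, ∂Q/∂M = 0.0838.
η_M = (∂Q/∂M)·(M/Q) = 0.0838 × (8000/1272.850) = 0.53.
Since 0 < η < 1, this is a necessity.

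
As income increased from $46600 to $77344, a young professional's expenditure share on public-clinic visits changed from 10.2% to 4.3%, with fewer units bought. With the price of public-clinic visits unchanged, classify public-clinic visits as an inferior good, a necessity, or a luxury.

Quantity demanded falls as income rises, so η < 0.

inferior good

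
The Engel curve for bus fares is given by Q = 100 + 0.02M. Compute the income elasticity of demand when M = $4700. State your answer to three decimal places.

0.485

At M = 4700: Q = 194.000.
dQ/dM = 0.02.
η = (dQ/dM)·(M/Q) = 0.02 × (4700/194.000) = 0.485.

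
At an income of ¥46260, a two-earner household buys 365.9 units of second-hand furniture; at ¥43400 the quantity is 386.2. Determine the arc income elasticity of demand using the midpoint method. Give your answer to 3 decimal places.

ΔQ = 386.2 − 365.9 = 20.3; midpoint Q̄ = (365.9 + 386.2)/2 = 376.05.
ΔI = 43400 − 46260 = -2860; midpoint Ī = (46260 + 43400)/2 = 44830.
η = (ΔQ/Q̄) ÷ (ΔI/Ī) = (20.3/376.05) ÷ (-2860/44830) = -0.846.

-0.846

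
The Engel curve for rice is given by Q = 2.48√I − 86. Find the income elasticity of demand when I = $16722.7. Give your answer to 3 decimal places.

At I = 16722.7: Q = 234.704.
dQ/dI = 2.48/(2√I) = 0.00958889 at this income.
η = (dQ/dI)·(I/Q) = 0.00958889 × (16722.7/234.704) = 0.683.

0.683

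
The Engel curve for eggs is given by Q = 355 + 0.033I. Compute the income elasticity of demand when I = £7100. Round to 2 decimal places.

At I = 7100: Q = 589.300.
dQ/dI = 0.033.
η = (dQ/dI)·(I/Q) = 0.033 × (7100/589.300) = 0.40.

0.40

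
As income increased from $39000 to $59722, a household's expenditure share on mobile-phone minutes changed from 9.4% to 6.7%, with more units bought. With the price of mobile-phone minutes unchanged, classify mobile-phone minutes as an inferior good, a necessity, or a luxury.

necessity

Quantity rises but the budget share falls as income rises, so 0 < η < 1.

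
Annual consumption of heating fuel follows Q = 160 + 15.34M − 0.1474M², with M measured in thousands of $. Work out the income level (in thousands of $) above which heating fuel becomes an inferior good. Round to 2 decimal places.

dQ/dM = 15.34 − 0.2948M.
The good is inferior where dQ/dM < 0. Setting dQ/dM = 0 gives M = 15.34 / 0.2948 = 52.04.

52.04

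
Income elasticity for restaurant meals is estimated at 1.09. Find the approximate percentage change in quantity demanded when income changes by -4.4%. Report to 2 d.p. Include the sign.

-4.80%

%ΔQ ≈ η × %ΔI = 1.09 × (-4.4%) = -4.80%.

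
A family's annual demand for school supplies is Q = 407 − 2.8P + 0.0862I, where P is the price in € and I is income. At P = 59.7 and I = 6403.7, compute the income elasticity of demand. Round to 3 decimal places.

0.697

At P = 59.7, I = 6403.7: Q = 791.839.
Holding P constant, ∂Q/∂I = 0.0862.
η_I = (∂Q/∂I)·(I/Q) = 0.0862 × (6403.7/791.839) = 0.697.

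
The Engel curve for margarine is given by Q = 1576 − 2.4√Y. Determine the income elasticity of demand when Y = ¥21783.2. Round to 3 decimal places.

-0.145

At Y = 21783.2: Q = 1221.781.
dQ/dY = -2.4/(2√Y) = -0.00813056 at this income.
η = (dQ/dY)·(Y/Q) = -0.00813056 × (21783.2/1221.781) = -0.145.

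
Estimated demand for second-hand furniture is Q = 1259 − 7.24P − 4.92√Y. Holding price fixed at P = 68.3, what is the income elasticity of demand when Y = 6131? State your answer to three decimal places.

At P = 68.3, Y = 6131: Q = 379.269.
Holding P constant, ∂Q/∂Y = -4.92/(2√Y) = -0.0314173.
η_Y = (∂Q/∂Y)·(Y/Q) = -0.0314173 × (6131/379.269) = -0.508.

-0.508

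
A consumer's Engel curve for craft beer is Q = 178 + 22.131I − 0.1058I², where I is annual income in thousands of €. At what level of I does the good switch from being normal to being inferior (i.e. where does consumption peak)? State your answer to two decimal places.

104.59

dQ/dI = 22.131 − 0.2116I.
The good is inferior where dQ/dI < 0. Setting dQ/dI = 0 gives I = 22.131 / 0.2116 = 104.59.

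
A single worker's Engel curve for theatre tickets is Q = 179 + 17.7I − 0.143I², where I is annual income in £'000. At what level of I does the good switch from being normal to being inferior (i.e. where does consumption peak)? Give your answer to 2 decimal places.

61.89

dQ/dI = 17.7 − 0.286I.
The good is inferior where dQ/dI < 0. Setting dQ/dI = 0 gives I = 17.7 / 0.286 = 61.89.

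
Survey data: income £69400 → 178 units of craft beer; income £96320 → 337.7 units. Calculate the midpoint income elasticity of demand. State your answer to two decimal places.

1.91

ΔQ = 337.7 − 178 = 159.7; midpoint Q̄ = (178 + 337.7)/2 = 257.85.
ΔI = 96320 − 69400 = 26920; midpoint Ī = (69400 + 96320)/2 = 82860.
η = (ΔQ/Q̄) ÷ (ΔI/Ī) = (159.7/257.85) ÷ (26920/82860) = 1.91.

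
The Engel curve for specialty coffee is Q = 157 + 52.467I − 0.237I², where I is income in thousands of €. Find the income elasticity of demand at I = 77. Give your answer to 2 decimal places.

At I = 77: Q = 2791.7860.
dQ/dI = 52.467 − 0.474I = 15.96900.
η = (dQ/dI)·(I/Q) = 15.96900 × (77/2791.7860) = 0.44.

0.44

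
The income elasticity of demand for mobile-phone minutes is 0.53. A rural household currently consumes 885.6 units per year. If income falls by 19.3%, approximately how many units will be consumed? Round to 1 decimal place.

795.0

%ΔQ ≈ η × %ΔI = 0.53 × (-19.3%) = -10.229%.
New Q ≈ 885.6 × (1 − 0.10229) = 795.0.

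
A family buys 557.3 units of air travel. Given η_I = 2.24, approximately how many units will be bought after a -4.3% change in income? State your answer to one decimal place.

503.6

%ΔQ ≈ η × %ΔI = 2.24 × (-4.3%) = -9.632%.
New Q ≈ 557.3 × (1 − 0.09632) = 503.6.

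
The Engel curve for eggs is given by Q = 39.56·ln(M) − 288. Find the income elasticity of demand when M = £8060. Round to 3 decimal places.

At M = 8060: Q = 67.829.
dQ/dM = 39.56/M = 0.00490819 at this income.
η = (dQ/dM)·(M/Q) = 0.00490819 × (8060/67.829) = 0.583.

0.583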